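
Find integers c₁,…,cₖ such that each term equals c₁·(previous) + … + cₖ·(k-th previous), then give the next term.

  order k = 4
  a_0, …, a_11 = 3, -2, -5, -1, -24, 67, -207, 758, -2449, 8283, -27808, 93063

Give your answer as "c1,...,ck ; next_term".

-2,4,-3,-4 ; -312411

  a_4 = -2·-1 + 4·-5 + -3·-2 + -4·3 = -24
  a_5 = -2·-24 + 4·-1 + -3·-5 + -4·-2 = 67
  a_6 = -2·67 + 4·-24 + -3·-1 + -4·-5 = -207
  a_7 = -2·-207 + 4·67 + -3·-24 + -4·-1 = 758
  a_8 = -2·758 + 4·-207 + -3·67 + -4·-24 = -2449
  a_9 = -2·-2449 + 4·758 + -3·-207 + -4·67 = 8283
  a_10 = -2·8283 + 4·-2449 + -3·758 + -4·-207 = -27808
  a_11 = -2·-27808 + 4·8283 + -3·-2449 + -4·758 = 93063
  a_12 = -2·93063 + 4·-27808 + -3·8283 + -4·-2449 = -312411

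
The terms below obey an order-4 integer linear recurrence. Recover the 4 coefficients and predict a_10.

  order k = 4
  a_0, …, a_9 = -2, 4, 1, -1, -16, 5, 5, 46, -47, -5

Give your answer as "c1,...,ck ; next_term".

  a_4 = 0·-1 + 0·1 + -3·4 + 2·-2 = -16
  a_5 = 0·-16 + 0·-1 + -3·1 + 2·4 = 5
  a_6 = 0·5 + 0·-16 + -3·-1 + 2·1 = 5
  a_7 = 0·5 + 0·5 + -3·-16 + 2·-1 = 46
  a_8 = 0·46 + 0·5 + -3·5 + 2·-16 = -47
  a_9 = 0·-47 + 0·46 + -3·5 + 2·5 = -5
  a_10 = 0·-5 + 0·-47 + -3·46 + 2·5 = -128

0,0,-3,2 ; -128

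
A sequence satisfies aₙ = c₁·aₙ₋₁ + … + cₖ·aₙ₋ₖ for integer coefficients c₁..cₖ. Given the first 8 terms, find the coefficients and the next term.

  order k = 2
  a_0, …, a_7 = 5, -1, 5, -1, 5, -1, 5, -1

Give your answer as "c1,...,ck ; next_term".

0,1 ; 5

  a_2 = 0·-1 + 1·5 = 5
  a_3 = 0·5 + 1·-1 = -1
  a_4 = 0·-1 + 1·5 = 5
  a_5 = 0·5 + 1·-1 = -1
  a_6 = 0·-1 + 1·5 = 5
  a_7 = 0·5 + 1·-1 = -1
  a_8 = 0·-1 + 1·5 = 5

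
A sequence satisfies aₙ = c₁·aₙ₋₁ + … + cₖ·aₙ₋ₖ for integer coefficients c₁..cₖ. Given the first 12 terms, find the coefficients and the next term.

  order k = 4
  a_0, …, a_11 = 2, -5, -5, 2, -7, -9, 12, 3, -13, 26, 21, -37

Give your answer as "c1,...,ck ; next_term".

1,-1,2,-2 ; 20

  a_4 = 1·2 + -1·-5 + 2·-5 + -2·2 = -7
  a_5 = 1·-7 + -1·2 + 2·-5 + -2·-5 = -9
  a_6 = 1·-9 + -1·-7 + 2·2 + -2·-5 = 12
  a_7 = 1·12 + -1·-9 + 2·-7 + -2·2 = 3
  a_8 = 1·3 + -1·12 + 2·-9 + -2·-7 = -13
  a_9 = 1·-13 + -1·3 + 2·12 + -2·-9 = 26
  a_10 = 1·26 + -1·-13 + 2·3 + -2·12 = 21
  a_11 = 1·21 + -1·26 + 2·-13 + -2·3 = -37
  a_12 = 1·-37 + -1·21 + 2·26 + -2·-13 = 20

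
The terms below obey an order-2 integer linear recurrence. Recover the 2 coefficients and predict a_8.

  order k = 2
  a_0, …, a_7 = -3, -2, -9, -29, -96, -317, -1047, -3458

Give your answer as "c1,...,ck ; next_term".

  a_2 = 3·-2 + 1·-3 = -9
  a_3 = 3·-9 + 1·-2 = -29
  a_4 = 3·-29 + 1·-9 = -96
  a_5 = 3·-96 + 1·-29 = -317
  a_6 = 3·-317 + 1·-96 = -1047
  a_7 = 3·-1047 + 1·-317 = -3458
  a_8 = 3·-3458 + 1·-1047 = -11421

3,1 ; -11421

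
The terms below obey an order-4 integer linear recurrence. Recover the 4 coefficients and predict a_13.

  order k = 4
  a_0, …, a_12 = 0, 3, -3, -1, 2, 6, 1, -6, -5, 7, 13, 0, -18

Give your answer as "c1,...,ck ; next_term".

1,-1,0,1 ; -11

  a_4 = 1·-1 + -1·-3 + 0·3 + 1·0 = 2
  a_5 = 1·2 + -1·-1 + 0·-3 + 1·3 = 6
  a_6 = 1·6 + -1·2 + 0·-1 + 1·-3 = 1
  a_7 = 1·1 + -1·6 + 0·2 + 1·-1 = -6
  a_8 = 1·-6 + -1·1 + 0·6 + 1·2 = -5
  a_9 = 1·-5 + -1·-6 + 0·1 + 1·6 = 7
  a_10 = 1·7 + -1·-5 + 0·-6 + 1·1 = 13
  a_11 = 1·13 + -1·7 + 0·-5 + 1·-6 = 0
  a_12 = 1·0 + -1·13 + 0·7 + 1·-5 = -18
  a_13 = 1·-18 + -1·0 + 0·13 + 1·7 = -11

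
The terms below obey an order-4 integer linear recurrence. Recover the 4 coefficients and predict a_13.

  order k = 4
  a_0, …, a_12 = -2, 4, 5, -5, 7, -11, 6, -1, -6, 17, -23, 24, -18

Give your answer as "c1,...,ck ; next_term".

  a_4 = -1·-5 + 0·5 + 0·4 + -1·-2 = 7
  a_5 = -1·7 + 0·-5 + 0·5 + -1·4 = -11
  a_6 = -1·-11 + 0·7 + 0·-5 + -1·5 = 6
  a_7 = -1·6 + 0·-11 + 0·7 + -1·-5 = -1
  a_8 = -1·-1 + 0·6 + 0·-11 + -1·7 = -6
  a_9 = -1·-6 + 0·-1 + 0·6 + -1·-11 = 17
  a_10 = -1·17 + 0·-6 + 0·-1 + -1·6 = -23
  a_11 = -1·-23 + 0·17 + 0·-6 + -1·-1 = 24
  a_12 = -1·24 + 0·-23 + 0·17 + -1·-6 = -18
  a_13 = -1·-18 + 0·24 + 0·-23 + -1·17 = 1

-1,0,0,-1 ; 1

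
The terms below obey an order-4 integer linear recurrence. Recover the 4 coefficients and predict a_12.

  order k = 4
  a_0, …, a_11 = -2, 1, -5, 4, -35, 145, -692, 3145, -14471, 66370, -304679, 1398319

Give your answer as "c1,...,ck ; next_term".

  a_4 = -4·4 + 3·-5 + 2·1 + 3·-2 = -35
  a_5 = -4·-35 + 3·4 + 2·-5 + 3·1 = 145
  a_6 = -4·145 + 3·-35 + 2·4 + 3·-5 = -692
  a_7 = -4·-692 + 3·145 + 2·-35 + 3·4 = 3145
  a_8 = -4·3145 + 3·-692 + 2·145 + 3·-35 = -14471
  a_9 = -4·-14471 + 3·3145 + 2·-692 + 3·145 = 66370
  a_10 = -4·66370 + 3·-14471 + 2·3145 + 3·-692 = -304679
  a_11 = -4·-304679 + 3·66370 + 2·-14471 + 3·3145 = 1398319
  a_12 = -4·1398319 + 3·-304679 + 2·66370 + 3·-14471 = -6417986

-4,3,2,3 ; -6417986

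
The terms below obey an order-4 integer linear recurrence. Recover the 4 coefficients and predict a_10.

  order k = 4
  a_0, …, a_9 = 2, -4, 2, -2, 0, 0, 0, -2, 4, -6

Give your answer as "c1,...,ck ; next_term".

  a_4 = -2·-2 + -1·2 + 1·-4 + 1·2 = 0
  a_5 = -2·0 + -1·-2 + 1·2 + 1·-4 = 0
  a_6 = -2·0 + -1·0 + 1·-2 + 1·2 = 0
  a_7 = -2·0 + -1·0 + 1·0 + 1·-2 = -2
  a_8 = -2·-2 + -1·0 + 1·0 + 1·0 = 4
  a_9 = -2·4 + -1·-2 + 1·0 + 1·0 = -6
  a_10 = -2·-6 + -1·4 + 1·-2 + 1·0 = 6

-2,-1,1,1 ; 6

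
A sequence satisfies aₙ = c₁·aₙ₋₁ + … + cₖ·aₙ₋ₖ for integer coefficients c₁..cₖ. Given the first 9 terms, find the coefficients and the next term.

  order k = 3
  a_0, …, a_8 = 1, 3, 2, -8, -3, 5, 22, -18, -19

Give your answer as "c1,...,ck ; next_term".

  a_3 = -1·2 + -1·3 + -3·1 = -8
  a_4 = -1·-8 + -1·2 + -3·3 = -3
  a_5 = -1·-3 + -1·-8 + -3·2 = 5
  a_6 = -1·5 + -1·-3 + -3·-8 = 22
  a_7 = -1·22 + -1·5 + -3·-3 = -18
  a_8 = -1·-18 + -1·22 + -3·5 = -19
  a_9 = -1·-19 + -1·-18 + -3·22 = -29

-1,-1,-3 ; -29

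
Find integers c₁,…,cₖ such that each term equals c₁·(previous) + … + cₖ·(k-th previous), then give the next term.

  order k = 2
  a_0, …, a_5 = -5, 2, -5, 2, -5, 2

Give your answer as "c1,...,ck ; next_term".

  a_2 = 0·2 + 1·-5 = -5
  a_3 = 0·-5 + 1·2 = 2
  a_4 = 0·2 + 1·-5 = -5
  a_5 = 0·-5 + 1·2 = 2
  a_6 = 0·2 + 1·-5 = -5

0,1 ; -5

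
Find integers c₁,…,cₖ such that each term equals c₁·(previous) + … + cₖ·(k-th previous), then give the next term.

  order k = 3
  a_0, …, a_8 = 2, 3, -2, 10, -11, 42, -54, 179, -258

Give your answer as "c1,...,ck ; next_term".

0,4,-1 ; 770

  a_3 = 0·-2 + 4·3 + -1·2 = 10
  a_4 = 0·10 + 4·-2 + -1·3 = -11
  a_5 = 0·-11 + 4·10 + -1·-2 = 42
  a_6 = 0·42 + 4·-11 + -1·10 = -54
  a_7 = 0·-54 + 4·42 + -1·-11 = 179
  a_8 = 0·179 + 4·-54 + -1·42 = -258
  a_9 = 0·-258 + 4·179 + -1·-54 = 770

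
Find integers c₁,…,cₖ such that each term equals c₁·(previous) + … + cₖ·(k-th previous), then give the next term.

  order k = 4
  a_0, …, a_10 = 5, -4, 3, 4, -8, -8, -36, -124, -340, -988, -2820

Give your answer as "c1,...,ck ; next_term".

3,0,0,-4 ; -7964

  a_4 = 3·4 + 0·3 + 0·-4 + -4·5 = -8
  a_5 = 3·-8 + 0·4 + 0·3 + -4·-4 = -8
  a_6 = 3·-8 + 0·-8 + 0·4 + -4·3 = -36
  a_7 = 3·-36 + 0·-8 + 0·-8 + -4·4 = -124
  a_8 = 3·-124 + 0·-36 + 0·-8 + -4·-8 = -340
  a_9 = 3·-340 + 0·-124 + 0·-36 + -4·-8 = -988
  a_10 = 3·-988 + 0·-340 + 0·-124 + -4·-36 = -2820
  a_11 = 3·-2820 + 0·-988 + 0·-340 + -4·-124 = -7964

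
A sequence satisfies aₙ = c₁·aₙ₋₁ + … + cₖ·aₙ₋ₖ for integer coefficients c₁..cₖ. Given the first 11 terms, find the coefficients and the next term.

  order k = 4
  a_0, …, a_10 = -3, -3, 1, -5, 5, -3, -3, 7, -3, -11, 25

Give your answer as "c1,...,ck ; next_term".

-2,-2,0,1 ; -21

  a_4 = -2·-5 + -2·1 + 0·-3 + 1·-3 = 5
  a_5 = -2·5 + -2·-5 + 0·1 + 1·-3 = -3
  a_6 = -2·-3 + -2·5 + 0·-5 + 1·1 = -3
  a_7 = -2·-3 + -2·-3 + 0·5 + 1·-5 = 7
  a_8 = -2·7 + -2·-3 + 0·-3 + 1·5 = -3
  a_9 = -2·-3 + -2·7 + 0·-3 + 1·-3 = -11
  a_10 = -2·-11 + -2·-3 + 0·7 + 1·-3 = 25
  a_11 = -2·25 + -2·-11 + 0·-3 + 1·7 = -21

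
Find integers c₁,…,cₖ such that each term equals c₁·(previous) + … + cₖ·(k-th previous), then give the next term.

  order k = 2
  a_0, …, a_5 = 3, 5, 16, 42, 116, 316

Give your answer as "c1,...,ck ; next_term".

  a_2 = 2·5 + 2·3 = 16
  a_3 = 2·16 + 2·5 = 42
  a_4 = 2·42 + 2·16 = 116
  a_5 = 2·116 + 2·42 = 316
  a_6 = 2·316 + 2·116 = 864

2,2 ; 864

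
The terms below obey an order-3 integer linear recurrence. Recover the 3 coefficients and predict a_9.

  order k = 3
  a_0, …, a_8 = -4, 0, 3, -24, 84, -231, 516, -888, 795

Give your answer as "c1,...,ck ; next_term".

-4,-4,3 ; 1920

  a_3 = -4·3 + -4·0 + 3·-4 = -24
  a_4 = -4·-24 + -4·3 + 3·0 = 84
  a_5 = -4·84 + -4·-24 + 3·3 = -231
  a_6 = -4·-231 + -4·84 + 3·-24 = 516
  a_7 = -4·516 + -4·-231 + 3·84 = -888
  a_8 = -4·-888 + -4·516 + 3·-231 = 795
  a_9 = -4·795 + -4·-888 + 3·516 = 1920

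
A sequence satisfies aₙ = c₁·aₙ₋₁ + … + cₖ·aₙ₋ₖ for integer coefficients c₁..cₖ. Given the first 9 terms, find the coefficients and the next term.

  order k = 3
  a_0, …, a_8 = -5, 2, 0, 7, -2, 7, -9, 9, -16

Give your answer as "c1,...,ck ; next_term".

  a_3 = 0·0 + 1·2 + -1·-5 = 7
  a_4 = 0·7 + 1·0 + -1·2 = -2
  a_5 = 0·-2 + 1·7 + -1·0 = 7
  a_6 = 0·7 + 1·-2 + -1·7 = -9
  a_7 = 0·-9 + 1·7 + -1·-2 = 9
  a_8 = 0·9 + 1·-9 + -1·7 = -16
  a_9 = 0·-16 + 1·9 + -1·-9 = 18

0,1,-1 ; 18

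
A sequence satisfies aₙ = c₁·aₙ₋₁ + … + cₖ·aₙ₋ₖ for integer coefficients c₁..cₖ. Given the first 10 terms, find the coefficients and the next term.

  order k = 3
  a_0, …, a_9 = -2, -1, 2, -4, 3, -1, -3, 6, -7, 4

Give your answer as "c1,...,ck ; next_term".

-1,0,1 ; 2

  a_3 = -1·2 + 0·-1 + 1·-2 = -4
  a_4 = -1·-4 + 0·2 + 1·-1 = 3
  a_5 = -1·3 + 0·-4 + 1·2 = -1
  a_6 = -1·-1 + 0·3 + 1·-4 = -3
  a_7 = -1·-3 + 0·-1 + 1·3 = 6
  a_8 = -1·6 + 0·-3 + 1·-1 = -7
  a_9 = -1·-7 + 0·6 + 1·-3 = 4
  a_10 = -1·4 + 0·-7 + 1·6 = 2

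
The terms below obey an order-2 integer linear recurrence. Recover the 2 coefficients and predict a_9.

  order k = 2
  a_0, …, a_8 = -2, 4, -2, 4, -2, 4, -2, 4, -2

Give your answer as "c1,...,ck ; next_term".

0,1 ; 4

  a_2 = 0·4 + 1·-2 = -2
  a_3 = 0·-2 + 1·4 = 4
  a_4 = 0·4 + 1·-2 = -2
  a_5 = 0·-2 + 1·4 = 4
  a_6 = 0·4 + 1·-2 = -2
  a_7 = 0·-2 + 1·4 = 4
  a_8 = 0·4 + 1·-2 = -2
  a_9 = 0·-2 + 1·4 = 4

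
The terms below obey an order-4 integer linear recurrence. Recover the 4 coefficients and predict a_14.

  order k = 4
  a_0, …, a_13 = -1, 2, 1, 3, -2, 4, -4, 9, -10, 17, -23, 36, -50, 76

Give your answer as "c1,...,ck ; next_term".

  a_4 = 0·3 + 1·1 + -1·2 + 1·-1 = -2
  a_5 = 0·-2 + 1·3 + -1·1 + 1·2 = 4
  a_6 = 0·4 + 1·-2 + -1·3 + 1·1 = -4
  a_7 = 0·-4 + 1·4 + -1·-2 + 1·3 = 9
  a_8 = 0·9 + 1·-4 + -1·4 + 1·-2 = -10
  a_9 = 0·-10 + 1·9 + -1·-4 + 1·4 = 17
  a_10 = 0·17 + 1·-10 + -1·9 + 1·-4 = -23
  a_11 = 0·-23 + 1·17 + -1·-10 + 1·9 = 36
  a_12 = 0·36 + 1·-23 + -1·17 + 1·-10 = -50
  a_13 = 0·-50 + 1·36 + -1·-23 + 1·17 = 76
  a_14 = 0·76 + 1·-50 + -1·36 + 1·-23 = -109

0,1,-1,1 ; -109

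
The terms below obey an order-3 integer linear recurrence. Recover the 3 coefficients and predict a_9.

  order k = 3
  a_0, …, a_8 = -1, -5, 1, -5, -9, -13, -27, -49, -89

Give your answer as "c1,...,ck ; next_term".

1,1,1 ; -165

  a_3 = 1·1 + 1·-5 + 1·-1 = -5
  a_4 = 1·-5 + 1·1 + 1·-5 = -9
  a_5 = 1·-9 + 1·-5 + 1·1 = -13
  a_6 = 1·-13 + 1·-9 + 1·-5 = -27
  a_7 = 1·-27 + 1·-13 + 1·-9 = -49
  a_8 = 1·-49 + 1·-27 + 1·-13 = -89
  a_9 = 1·-89 + 1·-49 + 1·-27 = -165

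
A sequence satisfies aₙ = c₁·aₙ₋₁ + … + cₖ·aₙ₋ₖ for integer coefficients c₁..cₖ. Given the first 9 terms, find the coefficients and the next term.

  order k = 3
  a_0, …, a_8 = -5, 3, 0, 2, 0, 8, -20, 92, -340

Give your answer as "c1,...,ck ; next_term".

  a_3 = -3·0 + 4·3 + 2·-5 = 2
  a_4 = -3·2 + 4·0 + 2·3 = 0
  a_5 = -3·0 + 4·2 + 2·0 = 8
  a_6 = -3·8 + 4·0 + 2·2 = -20
  a_7 = -3·-20 + 4·8 + 2·0 = 92
  a_8 = -3·92 + 4·-20 + 2·8 = -340
  a_9 = -3·-340 + 4·92 + 2·-20 = 1348

-3,4,2 ; 1348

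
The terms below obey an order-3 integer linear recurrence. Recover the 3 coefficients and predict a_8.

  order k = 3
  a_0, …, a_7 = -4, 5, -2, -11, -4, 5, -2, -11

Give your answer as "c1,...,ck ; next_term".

1,-1,1 ; -4

  a_3 = 1·-2 + -1·5 + 1·-4 = -11
  a_4 = 1·-11 + -1·-2 + 1·5 = -4
  a_5 = 1·-4 + -1·-11 + 1·-2 = 5
  a_6 = 1·5 + -1·-4 + 1·-11 = -2
  a_7 = 1·-2 + -1·5 + 1·-4 = -11
  a_8 = 1·-11 + -1·-2 + 1·5 = -4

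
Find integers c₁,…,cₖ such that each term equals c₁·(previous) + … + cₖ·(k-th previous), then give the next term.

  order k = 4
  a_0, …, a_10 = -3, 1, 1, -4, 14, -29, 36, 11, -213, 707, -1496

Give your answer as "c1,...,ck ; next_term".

-3,-3,2,-1 ; 1930

  a_4 = -3·-4 + -3·1 + 2·1 + -1·-3 = 14
  a_5 = -3·14 + -3·-4 + 2·1 + -1·1 = -29
  a_6 = -3·-29 + -3·14 + 2·-4 + -1·1 = 36
  a_7 = -3·36 + -3·-29 + 2·14 + -1·-4 = 11
  a_8 = -3·11 + -3·36 + 2·-29 + -1·14 = -213
  a_9 = -3·-213 + -3·11 + 2·36 + -1·-29 = 707
  a_10 = -3·707 + -3·-213 + 2·11 + -1·36 = -1496
  a_11 = -3·-1496 + -3·707 + 2·-213 + -1·11 = 1930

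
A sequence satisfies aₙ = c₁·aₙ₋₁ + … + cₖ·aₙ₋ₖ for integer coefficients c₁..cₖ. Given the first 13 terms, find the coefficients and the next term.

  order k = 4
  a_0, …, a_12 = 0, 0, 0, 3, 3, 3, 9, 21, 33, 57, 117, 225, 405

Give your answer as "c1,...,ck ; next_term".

  a_4 = 1·3 + 0·0 + 2·0 + 2·0 = 3
  a_5 = 1·3 + 0·3 + 2·0 + 2·0 = 3
  a_6 = 1·3 + 0·3 + 2·3 + 2·0 = 9
  a_7 = 1·9 + 0·3 + 2·3 + 2·3 = 21
  a_8 = 1·21 + 0·9 + 2·3 + 2·3 = 33
  a_9 = 1·33 + 0·21 + 2·9 + 2·3 = 57
  a_10 = 1·57 + 0·33 + 2·21 + 2·9 = 117
  a_11 = 1·117 + 0·57 + 2·33 + 2·21 = 225
  a_12 = 1·225 + 0·117 + 2·57 + 2·33 = 405
  a_13 = 1·405 + 0·225 + 2·117 + 2·57 = 753

1,0,2,2 ; 753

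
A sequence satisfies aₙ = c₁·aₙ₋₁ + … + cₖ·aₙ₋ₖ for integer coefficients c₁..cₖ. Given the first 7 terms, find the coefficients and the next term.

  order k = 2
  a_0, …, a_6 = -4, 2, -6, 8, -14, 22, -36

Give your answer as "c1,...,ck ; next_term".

-1,1 ; 58

  a_2 = -1·2 + 1·-4 = -6
  a_3 = -1·-6 + 1·2 = 8
  a_4 = -1·8 + 1·-6 = -14
  a_5 = -1·-14 + 1·8 = 22
  a_6 = -1·22 + 1·-14 = -36
  a_7 = -1·-36 + 1·22 = 58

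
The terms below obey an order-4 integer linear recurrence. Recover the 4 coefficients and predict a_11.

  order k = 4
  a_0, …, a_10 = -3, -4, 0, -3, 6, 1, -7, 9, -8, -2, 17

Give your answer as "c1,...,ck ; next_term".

-1,-1,0,-1 ; -24

  a_4 = -1·-3 + -1·0 + 0·-4 + -1·-3 = 6
  a_5 = -1·6 + -1·-3 + 0·0 + -1·-4 = 1
  a_6 = -1·1 + -1·6 + 0·-3 + -1·0 = -7
  a_7 = -1·-7 + -1·1 + 0·6 + -1·-3 = 9
  a_8 = -1·9 + -1·-7 + 0·1 + -1·6 = -8
  a_9 = -1·-8 + -1·9 + 0·-7 + -1·1 = -2
  a_10 = -1·-2 + -1·-8 + 0·9 + -1·-7 = 17
  a_11 = -1·17 + -1·-2 + 0·-8 + -1·9 = -24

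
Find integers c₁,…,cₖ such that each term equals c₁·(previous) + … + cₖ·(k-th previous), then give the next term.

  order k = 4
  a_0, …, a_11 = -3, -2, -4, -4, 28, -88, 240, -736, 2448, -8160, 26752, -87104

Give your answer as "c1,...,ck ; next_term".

  a_4 = -4·-4 + -4·-4 + -4·-2 + 4·-3 = 28
  a_5 = -4·28 + -4·-4 + -4·-4 + 4·-2 = -88
  a_6 = -4·-88 + -4·28 + -4·-4 + 4·-4 = 240
  a_7 = -4·240 + -4·-88 + -4·28 + 4·-4 = -736
  a_8 = -4·-736 + -4·240 + -4·-88 + 4·28 = 2448
  a_9 = -4·2448 + -4·-736 + -4·240 + 4·-88 = -8160
  a_10 = -4·-8160 + -4·2448 + -4·-736 + 4·240 = 26752
  a_11 = -4·26752 + -4·-8160 + -4·2448 + 4·-736 = -87104
  a_12 = -4·-87104 + -4·26752 + -4·-8160 + 4·2448 = 283840

-4,-4,-4,4 ; 283840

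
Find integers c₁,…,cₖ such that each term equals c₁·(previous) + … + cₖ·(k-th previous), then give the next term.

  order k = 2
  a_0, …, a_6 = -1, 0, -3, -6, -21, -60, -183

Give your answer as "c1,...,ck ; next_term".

  a_2 = 2·0 + 3·-1 = -3
  a_3 = 2·-3 + 3·0 = -6
  a_4 = 2·-6 + 3·-3 = -21
  a_5 = 2·-21 + 3·-6 = -60
  a_6 = 2·-60 + 3·-21 = -183
  a_7 = 2·-183 + 3·-60 = -546

2,3 ; -546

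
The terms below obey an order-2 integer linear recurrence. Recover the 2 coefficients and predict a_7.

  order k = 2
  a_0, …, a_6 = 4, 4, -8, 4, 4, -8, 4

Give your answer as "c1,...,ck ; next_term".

-1,-1 ; 4

  a_2 = -1·4 + -1·4 = -8
  a_3 = -1·-8 + -1·4 = 4
  a_4 = -1·4 + -1·-8 = 4
  a_5 = -1·4 + -1·4 = -8
  a_6 = -1·-8 + -1·4 = 4
  a_7 = -1·4 + -1·-8 = 4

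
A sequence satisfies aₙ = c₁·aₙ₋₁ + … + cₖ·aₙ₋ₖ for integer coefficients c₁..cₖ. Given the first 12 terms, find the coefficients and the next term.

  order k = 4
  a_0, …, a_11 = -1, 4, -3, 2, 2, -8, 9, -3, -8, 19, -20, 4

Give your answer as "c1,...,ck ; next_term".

-1,-1,0,-1 ; 24

  a_4 = -1·2 + -1·-3 + 0·4 + -1·-1 = 2
  a_5 = -1·2 + -1·2 + 0·-3 + -1·4 = -8
  a_6 = -1·-8 + -1·2 + 0·2 + -1·-3 = 9
  a_7 = -1·9 + -1·-8 + 0·2 + -1·2 = -3
  a_8 = -1·-3 + -1·9 + 0·-8 + -1·2 = -8
  a_9 = -1·-8 + -1·-3 + 0·9 + -1·-8 = 19
  a_10 = -1·19 + -1·-8 + 0·-3 + -1·9 = -20
  a_11 = -1·-20 + -1·19 + 0·-8 + -1·-3 = 4
  a_12 = -1·4 + -1·-20 + 0·19 + -1·-8 = 24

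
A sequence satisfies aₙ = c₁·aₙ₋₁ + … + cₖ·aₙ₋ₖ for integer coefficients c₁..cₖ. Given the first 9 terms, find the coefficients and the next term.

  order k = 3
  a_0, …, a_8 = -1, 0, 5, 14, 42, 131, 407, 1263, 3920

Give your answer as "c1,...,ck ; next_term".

3,0,1 ; 12167

  a_3 = 3·5 + 0·0 + 1·-1 = 14
  a_4 = 3·14 + 0·5 + 1·0 = 42
  a_5 = 3·42 + 0·14 + 1·5 = 131
  a_6 = 3·131 + 0·42 + 1·14 = 407
  a_7 = 3·407 + 0·131 + 1·42 = 1263
  a_8 = 3·1263 + 0·407 + 1·131 = 3920
  a_9 = 3·3920 + 0·1263 + 1·407 = 12167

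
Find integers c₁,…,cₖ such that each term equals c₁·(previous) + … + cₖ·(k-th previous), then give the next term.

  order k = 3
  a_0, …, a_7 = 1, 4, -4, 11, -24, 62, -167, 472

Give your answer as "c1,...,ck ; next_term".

  a_3 = -4·-4 + -2·4 + 3·1 = 11
  a_4 = -4·11 + -2·-4 + 3·4 = -24
  a_5 = -4·-24 + -2·11 + 3·-4 = 62
  a_6 = -4·62 + -2·-24 + 3·11 = -167
  a_7 = -4·-167 + -2·62 + 3·-24 = 472
  a_8 = -4·472 + -2·-167 + 3·62 = -1368

-4,-2,3 ; -1368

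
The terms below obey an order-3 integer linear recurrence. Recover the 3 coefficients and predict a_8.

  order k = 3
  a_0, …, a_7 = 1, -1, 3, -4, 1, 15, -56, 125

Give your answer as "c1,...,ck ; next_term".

-3,-3,2 ; -177

  a_3 = -3·3 + -3·-1 + 2·1 = -4
  a_4 = -3·-4 + -3·3 + 2·-1 = 1
  a_5 = -3·1 + -3·-4 + 2·3 = 15
  a_6 = -3·15 + -3·1 + 2·-4 = -56
  a_7 = -3·-56 + -3·15 + 2·1 = 125
  a_8 = -3·125 + -3·-56 + 2·15 = -177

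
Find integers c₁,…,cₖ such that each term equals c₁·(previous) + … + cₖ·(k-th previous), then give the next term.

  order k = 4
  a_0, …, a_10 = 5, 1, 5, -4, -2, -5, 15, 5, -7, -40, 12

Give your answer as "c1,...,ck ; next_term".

0,-1,-2,1 ; 59

  a_4 = 0·-4 + -1·5 + -2·1 + 1·5 = -2
  a_5 = 0·-2 + -1·-4 + -2·5 + 1·1 = -5
  a_6 = 0·-5 + -1·-2 + -2·-4 + 1·5 = 15
  a_7 = 0·15 + -1·-5 + -2·-2 + 1·-4 = 5
  a_8 = 0·5 + -1·15 + -2·-5 + 1·-2 = -7
  a_9 = 0·-7 + -1·5 + -2·15 + 1·-5 = -40
  a_10 = 0·-40 + -1·-7 + -2·5 + 1·15 = 12
  a_11 = 0·12 + -1·-40 + -2·-7 + 1·5 = 59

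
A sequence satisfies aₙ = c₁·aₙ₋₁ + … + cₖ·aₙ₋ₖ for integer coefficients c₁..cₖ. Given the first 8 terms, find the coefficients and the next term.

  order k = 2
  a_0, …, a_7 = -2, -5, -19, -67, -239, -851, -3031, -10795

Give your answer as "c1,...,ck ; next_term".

3,2 ; -38447

  a_2 = 3·-5 + 2·-2 = -19
  a_3 = 3·-19 + 2·-5 = -67
  a_4 = 3·-67 + 2·-19 = -239
  a_5 = 3·-239 + 2·-67 = -851
  a_6 = 3·-851 + 2·-239 = -3031
  a_7 = 3·-3031 + 2·-851 = -10795
  a_8 = 3·-10795 + 2·-3031 = -38447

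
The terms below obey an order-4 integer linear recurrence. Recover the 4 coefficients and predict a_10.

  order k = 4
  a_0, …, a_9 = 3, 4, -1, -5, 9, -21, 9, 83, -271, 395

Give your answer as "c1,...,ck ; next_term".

-2,-3,2,-4 ; 153

  a_4 = -2·-5 + -3·-1 + 2·4 + -4·3 = 9
  a_5 = -2·9 + -3·-5 + 2·-1 + -4·4 = -21
  a_6 = -2·-21 + -3·9 + 2·-5 + -4·-1 = 9
  a_7 = -2·9 + -3·-21 + 2·9 + -4·-5 = 83
  a_8 = -2·83 + -3·9 + 2·-21 + -4·9 = -271
  a_9 = -2·-271 + -3·83 + 2·9 + -4·-21 = 395
  a_10 = -2·395 + -3·-271 + 2·83 + -4·9 = 153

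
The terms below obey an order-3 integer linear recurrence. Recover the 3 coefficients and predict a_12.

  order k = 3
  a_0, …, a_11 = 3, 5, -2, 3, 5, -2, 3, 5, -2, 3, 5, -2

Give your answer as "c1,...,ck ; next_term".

0,0,1 ; 3

  a_3 = 0·-2 + 0·5 + 1·3 = 3
  a_4 = 0·3 + 0·-2 + 1·5 = 5
  a_5 = 0·5 + 0·3 + 1·-2 = -2
  a_6 = 0·-2 + 0·5 + 1·3 = 3
  a_7 = 0·3 + 0·-2 + 1·5 = 5
  a_8 = 0·5 + 0·3 + 1·-2 = -2
  a_9 = 0·-2 + 0·5 + 1·3 = 3
  a_10 = 0·3 + 0·-2 + 1·5 = 5
  a_11 = 0·5 + 0·3 + 1·-2 = -2
  a_12 = 0·-2 + 0·5 + 1·3 = 3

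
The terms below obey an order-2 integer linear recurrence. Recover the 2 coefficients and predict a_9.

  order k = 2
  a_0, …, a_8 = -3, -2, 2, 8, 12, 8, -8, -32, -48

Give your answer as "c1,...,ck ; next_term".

  a_2 = 2·-2 + -2·-3 = 2
  a_3 = 2·2 + -2·-2 = 8
  a_4 = 2·8 + -2·2 = 12
  a_5 = 2·12 + -2·8 = 8
  a_6 = 2·8 + -2·12 = -8
  a_7 = 2·-8 + -2·8 = -32
  a_8 = 2·-32 + -2·-8 = -48
  a_9 = 2·-48 + -2·-32 = -32

2,-2 ; -32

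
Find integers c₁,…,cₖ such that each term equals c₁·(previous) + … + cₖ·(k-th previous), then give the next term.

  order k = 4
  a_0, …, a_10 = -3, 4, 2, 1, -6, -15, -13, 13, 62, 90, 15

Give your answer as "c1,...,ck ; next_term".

1,-1,-2,-1 ; -212

  a_4 = 1·1 + -1·2 + -2·4 + -1·-3 = -6
  a_5 = 1·-6 + -1·1 + -2·2 + -1·4 = -15
  a_6 = 1·-15 + -1·-6 + -2·1 + -1·2 = -13
  a_7 = 1·-13 + -1·-15 + -2·-6 + -1·1 = 13
  a_8 = 1·13 + -1·-13 + -2·-15 + -1·-6 = 62
  a_9 = 1·62 + -1·13 + -2·-13 + -1·-15 = 90
  a_10 = 1·90 + -1·62 + -2·13 + -1·-13 = 15
  a_11 = 1·15 + -1·90 + -2·62 + -1·13 = -212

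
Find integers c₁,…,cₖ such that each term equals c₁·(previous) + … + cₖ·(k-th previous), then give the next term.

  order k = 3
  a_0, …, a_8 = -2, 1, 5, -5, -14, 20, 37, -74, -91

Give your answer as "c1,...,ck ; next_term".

  a_3 = 0·5 + -3·1 + 1·-2 = -5
  a_4 = 0·-5 + -3·5 + 1·1 = -14
  a_5 = 0·-14 + -3·-5 + 1·5 = 20
  a_6 = 0·20 + -3·-14 + 1·-5 = 37
  a_7 = 0·37 + -3·20 + 1·-14 = -74
  a_8 = 0·-74 + -3·37 + 1·20 = -91
  a_9 = 0·-91 + -3·-74 + 1·37 = 259

0,-3,1 ; 259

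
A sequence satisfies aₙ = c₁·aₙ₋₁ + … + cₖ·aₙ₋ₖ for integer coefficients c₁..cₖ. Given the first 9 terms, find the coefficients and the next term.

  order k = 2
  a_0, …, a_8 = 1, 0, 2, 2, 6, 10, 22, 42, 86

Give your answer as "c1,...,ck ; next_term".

1,2 ; 170

  a_2 = 1·0 + 2·1 = 2
  a_3 = 1·2 + 2·0 = 2
  a_4 = 1·2 + 2·2 = 6
  a_5 = 1·6 + 2·2 = 10
  a_6 = 1·10 + 2·6 = 22
  a_7 = 1·22 + 2·10 = 42
  a_8 = 1·42 + 2·22 = 86
  a_9 = 1·86 + 2·42 = 170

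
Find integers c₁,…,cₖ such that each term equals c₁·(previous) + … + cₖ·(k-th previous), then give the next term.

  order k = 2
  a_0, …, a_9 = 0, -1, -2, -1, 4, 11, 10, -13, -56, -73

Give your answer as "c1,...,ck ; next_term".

  a_2 = 2·-1 + -3·0 = -2
  a_3 = 2·-2 + -3·-1 = -1
  a_4 = 2·-1 + -3·-2 = 4
  a_5 = 2·4 + -3·-1 = 11
  a_6 = 2·11 + -3·4 = 10
  a_7 = 2·10 + -3·11 = -13
  a_8 = 2·-13 + -3·10 = -56
  a_9 = 2·-56 + -3·-13 = -73
  a_10 = 2·-73 + -3·-56 = 22

2,-3 ; 22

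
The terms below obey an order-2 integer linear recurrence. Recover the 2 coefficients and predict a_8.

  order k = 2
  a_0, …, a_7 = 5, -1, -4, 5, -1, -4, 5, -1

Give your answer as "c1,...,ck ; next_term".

-1,-1 ; -4

  a_2 = -1·-1 + -1·5 = -4
  a_3 = -1·-4 + -1·-1 = 5
  a_4 = -1·5 + -1·-4 = -1
  a_5 = -1·-1 + -1·5 = -4
  a_6 = -1·-4 + -1·-1 = 5
  a_7 = -1·5 + -1·-4 = -1
  a_8 = -1·-1 + -1·5 = -4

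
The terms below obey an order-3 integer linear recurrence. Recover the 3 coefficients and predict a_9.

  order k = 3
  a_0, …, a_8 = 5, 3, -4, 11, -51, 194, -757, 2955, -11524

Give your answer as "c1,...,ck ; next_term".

  a_3 = -3·-4 + 3·3 + -2·5 = 11
  a_4 = -3·11 + 3·-4 + -2·3 = -51
  a_5 = -3·-51 + 3·11 + -2·-4 = 194
  a_6 = -3·194 + 3·-51 + -2·11 = -757
  a_7 = -3·-757 + 3·194 + -2·-51 = 2955
  a_8 = -3·2955 + 3·-757 + -2·194 = -11524
  a_9 = -3·-11524 + 3·2955 + -2·-757 = 44951

-3,3,-2 ; 44951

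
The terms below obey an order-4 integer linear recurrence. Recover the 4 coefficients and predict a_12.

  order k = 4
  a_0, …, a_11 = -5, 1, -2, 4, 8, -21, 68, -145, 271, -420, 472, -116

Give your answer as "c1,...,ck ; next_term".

  a_4 = -2·4 + 1·-2 + 3·1 + -3·-5 = 8
  a_5 = -2·8 + 1·4 + 3·-2 + -3·1 = -21
  a_6 = -2·-21 + 1·8 + 3·4 + -3·-2 = 68
  a_7 = -2·68 + 1·-21 + 3·8 + -3·4 = -145
  a_8 = -2·-145 + 1·68 + 3·-21 + -3·8 = 271
  a_9 = -2·271 + 1·-145 + 3·68 + -3·-21 = -420
  a_10 = -2·-420 + 1·271 + 3·-145 + -3·68 = 472
  a_11 = -2·472 + 1·-420 + 3·271 + -3·-145 = -116
  a_12 = -2·-116 + 1·472 + 3·-420 + -3·271 = -1369

-2,1,3,-3 ; -1369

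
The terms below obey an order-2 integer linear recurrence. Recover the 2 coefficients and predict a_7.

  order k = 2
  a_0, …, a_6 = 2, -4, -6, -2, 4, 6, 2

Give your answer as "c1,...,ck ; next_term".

1,-1 ; -4

  a_2 = 1·-4 + -1·2 = -6
  a_3 = 1·-6 + -1·-4 = -2
  a_4 = 1·-2 + -1·-6 = 4
  a_5 = 1·4 + -1·-2 = 6
  a_6 = 1·6 + -1·4 = 2
  a_7 = 1·2 + -1·6 = -4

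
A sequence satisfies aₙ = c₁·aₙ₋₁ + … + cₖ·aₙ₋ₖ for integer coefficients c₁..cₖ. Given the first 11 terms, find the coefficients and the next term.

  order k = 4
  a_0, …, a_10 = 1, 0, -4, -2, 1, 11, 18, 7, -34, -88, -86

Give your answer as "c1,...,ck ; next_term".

  a_4 = 1·-2 + -1·-4 + -2·0 + -1·1 = 1
  a_5 = 1·1 + -1·-2 + -2·-4 + -1·0 = 11
  a_6 = 1·11 + -1·1 + -2·-2 + -1·-4 = 18
  a_7 = 1·18 + -1·11 + -2·1 + -1·-2 = 7
  a_8 = 1·7 + -1·18 + -2·11 + -1·1 = -34
  a_9 = 1·-34 + -1·7 + -2·18 + -1·11 = -88
  a_10 = 1·-88 + -1·-34 + -2·7 + -1·18 = -86
  a_11 = 1·-86 + -1·-88 + -2·-34 + -1·7 = 63

1,-1,-2,-1 ; 63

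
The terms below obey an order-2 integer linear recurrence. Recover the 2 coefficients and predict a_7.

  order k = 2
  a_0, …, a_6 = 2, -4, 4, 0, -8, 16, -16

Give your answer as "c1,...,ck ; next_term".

  a_2 = -2·-4 + -2·2 = 4
  a_3 = -2·4 + -2·-4 = 0
  a_4 = -2·0 + -2·4 = -8
  a_5 = -2·-8 + -2·0 = 16
  a_6 = -2·16 + -2·-8 = -16
  a_7 = -2·-16 + -2·16 = 0

-2,-2 ; 0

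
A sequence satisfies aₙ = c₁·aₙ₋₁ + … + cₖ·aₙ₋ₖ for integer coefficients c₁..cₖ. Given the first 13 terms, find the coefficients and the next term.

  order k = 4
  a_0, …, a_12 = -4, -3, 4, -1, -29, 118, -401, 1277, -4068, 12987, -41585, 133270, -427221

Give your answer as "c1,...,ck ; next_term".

-4,-2,3,4 ; 1369537

  a_4 = -4·-1 + -2·4 + 3·-3 + 4·-4 = -29
  a_5 = -4·-29 + -2·-1 + 3·4 + 4·-3 = 118
  a_6 = -4·118 + -2·-29 + 3·-1 + 4·4 = -401
  a_7 = -4·-401 + -2·118 + 3·-29 + 4·-1 = 1277
  a_8 = -4·1277 + -2·-401 + 3·118 + 4·-29 = -4068
  a_9 = -4·-4068 + -2·1277 + 3·-401 + 4·118 = 12987
  a_10 = -4·12987 + -2·-4068 + 3·1277 + 4·-401 = -41585
  a_11 = -4·-41585 + -2·12987 + 3·-4068 + 4·1277 = 133270
  a_12 = -4·133270 + -2·-41585 + 3·12987 + 4·-4068 = -427221
  a_13 = -4·-427221 + -2·133270 + 3·-41585 + 4·12987 = 1369537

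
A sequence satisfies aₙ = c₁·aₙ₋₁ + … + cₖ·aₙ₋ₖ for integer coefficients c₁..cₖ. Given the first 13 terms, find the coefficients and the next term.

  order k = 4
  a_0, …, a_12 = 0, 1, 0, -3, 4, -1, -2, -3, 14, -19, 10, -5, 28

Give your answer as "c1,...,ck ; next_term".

-1,0,1,3 ; -75

  a_4 = -1·-3 + 0·0 + 1·1 + 3·0 = 4
  a_5 = -1·4 + 0·-3 + 1·0 + 3·1 = -1
  a_6 = -1·-1 + 0·4 + 1·-3 + 3·0 = -2
  a_7 = -1·-2 + 0·-1 + 1·4 + 3·-3 = -3
  a_8 = -1·-3 + 0·-2 + 1·-1 + 3·4 = 14
  a_9 = -1·14 + 0·-3 + 1·-2 + 3·-1 = -19
  a_10 = -1·-19 + 0·14 + 1·-3 + 3·-2 = 10
  a_11 = -1·10 + 0·-19 + 1·14 + 3·-3 = -5
  a_12 = -1·-5 + 0·10 + 1·-19 + 3·14 = 28
  a_13 = -1·28 + 0·-5 + 1·10 + 3·-19 = -75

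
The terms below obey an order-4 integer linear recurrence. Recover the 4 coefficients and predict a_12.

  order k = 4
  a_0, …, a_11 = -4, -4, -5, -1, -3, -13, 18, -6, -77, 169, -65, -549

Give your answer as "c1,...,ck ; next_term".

  a_4 = -2·-1 + -3·-5 + 2·-4 + 3·-4 = -3
  a_5 = -2·-3 + -3·-1 + 2·-5 + 3·-4 = -13
  a_6 = -2·-13 + -3·-3 + 2·-1 + 3·-5 = 18
  a_7 = -2·18 + -3·-13 + 2·-3 + 3·-1 = -6
  a_8 = -2·-6 + -3·18 + 2·-13 + 3·-3 = -77
  a_9 = -2·-77 + -3·-6 + 2·18 + 3·-13 = 169
  a_10 = -2·169 + -3·-77 + 2·-6 + 3·18 = -65
  a_11 = -2·-65 + -3·169 + 2·-77 + 3·-6 = -549
  a_12 = -2·-549 + -3·-65 + 2·169 + 3·-77 = 1400

-2,-3,2,3 ; 1400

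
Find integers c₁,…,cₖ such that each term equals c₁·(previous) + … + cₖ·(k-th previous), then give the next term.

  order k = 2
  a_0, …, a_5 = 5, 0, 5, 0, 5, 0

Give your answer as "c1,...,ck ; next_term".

  a_2 = 0·0 + 1·5 = 5
  a_3 = 0·5 + 1·0 = 0
  a_4 = 0·0 + 1·5 = 5
  a_5 = 0·5 + 1·0 = 0
  a_6 = 0·0 + 1·5 = 5

0,1 ; 5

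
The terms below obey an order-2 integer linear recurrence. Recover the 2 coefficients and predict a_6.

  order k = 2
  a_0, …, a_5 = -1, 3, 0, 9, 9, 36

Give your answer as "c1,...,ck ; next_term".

1,3 ; 63

  a_2 = 1·3 + 3·-1 = 0
  a_3 = 1·0 + 3·3 = 9
  a_4 = 1·9 + 3·0 = 9
  a_5 = 1·9 + 3·9 = 36
  a_6 = 1·36 + 3·9 = 63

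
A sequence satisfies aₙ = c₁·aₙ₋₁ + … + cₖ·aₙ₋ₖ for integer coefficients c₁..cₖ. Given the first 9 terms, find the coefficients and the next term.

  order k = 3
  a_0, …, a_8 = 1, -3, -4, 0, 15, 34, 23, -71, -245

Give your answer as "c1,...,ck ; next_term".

2,-3,-1 ; -300

  a_3 = 2·-4 + -3·-3 + -1·1 = 0
  a_4 = 2·0 + -3·-4 + -1·-3 = 15
  a_5 = 2·15 + -3·0 + -1·-4 = 34
  a_6 = 2·34 + -3·15 + -1·0 = 23
  a_7 = 2·23 + -3·34 + -1·15 = -71
  a_8 = 2·-71 + -3·23 + -1·34 = -245
  a_9 = 2·-245 + -3·-71 + -1·23 = -300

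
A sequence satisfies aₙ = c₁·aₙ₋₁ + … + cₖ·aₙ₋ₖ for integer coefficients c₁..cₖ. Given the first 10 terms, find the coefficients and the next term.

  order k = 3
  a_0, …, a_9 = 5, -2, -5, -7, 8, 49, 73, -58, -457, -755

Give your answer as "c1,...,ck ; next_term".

2,-4,-1 ; 376

  a_3 = 2·-5 + -4·-2 + -1·5 = -7
  a_4 = 2·-7 + -4·-5 + -1·-2 = 8
  a_5 = 2·8 + -4·-7 + -1·-5 = 49
  a_6 = 2·49 + -4·8 + -1·-7 = 73
  a_7 = 2·73 + -4·49 + -1·8 = -58
  a_8 = 2·-58 + -4·73 + -1·49 = -457
  a_9 = 2·-457 + -4·-58 + -1·73 = -755
  a_10 = 2·-755 + -4·-457 + -1·-58 = 376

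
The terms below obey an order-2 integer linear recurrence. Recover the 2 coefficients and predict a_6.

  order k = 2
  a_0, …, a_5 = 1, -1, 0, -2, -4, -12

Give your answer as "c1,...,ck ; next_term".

2,2 ; -32

  a_2 = 2·-1 + 2·1 = 0
  a_3 = 2·0 + 2·-1 = -2
  a_4 = 2·-2 + 2·0 = -4
  a_5 = 2·-4 + 2·-2 = -12
  a_6 = 2·-12 + 2·-4 = -32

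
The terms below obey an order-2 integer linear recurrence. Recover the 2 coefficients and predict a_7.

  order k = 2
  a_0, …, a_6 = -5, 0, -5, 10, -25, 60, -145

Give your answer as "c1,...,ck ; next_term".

-2,1 ; 350

  a_2 = -2·0 + 1·-5 = -5
  a_3 = -2·-5 + 1·0 = 10
  a_4 = -2·10 + 1·-5 = -25
  a_5 = -2·-25 + 1·10 = 60
  a_6 = -2·60 + 1·-25 = -145
  a_7 = -2·-145 + 1·60 = 350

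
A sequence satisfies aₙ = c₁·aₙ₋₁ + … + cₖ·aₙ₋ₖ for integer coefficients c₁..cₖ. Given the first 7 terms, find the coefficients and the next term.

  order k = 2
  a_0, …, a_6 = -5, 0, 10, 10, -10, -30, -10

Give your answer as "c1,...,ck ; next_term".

  a_2 = 1·0 + -2·-5 = 10
  a_3 = 1·10 + -2·0 = 10
  a_4 = 1·10 + -2·10 = -10
  a_5 = 1·-10 + -2·10 = -30
  a_6 = 1·-30 + -2·-10 = -10
  a_7 = 1·-10 + -2·-30 = 50

1,-2 ; 50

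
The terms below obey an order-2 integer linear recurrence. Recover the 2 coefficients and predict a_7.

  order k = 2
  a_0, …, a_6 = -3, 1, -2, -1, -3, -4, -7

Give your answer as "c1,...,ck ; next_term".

1,1 ; -11

  a_2 = 1·1 + 1·-3 = -2
  a_3 = 1·-2 + 1·1 = -1
  a_4 = 1·-1 + 1·-2 = -3
  a_5 = 1·-3 + 1·-1 = -4
  a_6 = 1·-4 + 1·-3 = -7
  a_7 = 1·-7 + 1·-4 = -11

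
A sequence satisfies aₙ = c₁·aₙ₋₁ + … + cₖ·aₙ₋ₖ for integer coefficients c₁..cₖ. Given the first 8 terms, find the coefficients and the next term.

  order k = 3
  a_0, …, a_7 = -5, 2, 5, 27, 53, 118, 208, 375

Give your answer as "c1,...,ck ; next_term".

  a_3 = 2·5 + 1·2 + -3·-5 = 27
  a_4 = 2·27 + 1·5 + -3·2 = 53
  a_5 = 2·53 + 1·27 + -3·5 = 118
  a_6 = 2·118 + 1·53 + -3·27 = 208
  a_7 = 2·208 + 1·118 + -3·53 = 375
  a_8 = 2·375 + 1·208 + -3·118 = 604

2,1,-3 ; 604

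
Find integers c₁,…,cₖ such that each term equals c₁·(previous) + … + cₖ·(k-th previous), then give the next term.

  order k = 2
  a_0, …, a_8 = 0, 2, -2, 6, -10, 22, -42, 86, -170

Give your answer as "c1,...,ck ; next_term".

-1,2 ; 342

  a_2 = -1·2 + 2·0 = -2
  a_3 = -1·-2 + 2·2 = 6
  a_4 = -1·6 + 2·-2 = -10
  a_5 = -1·-10 + 2·6 = 22
  a_6 = -1·22 + 2·-10 = -42
  a_7 = -1·-42 + 2·22 = 86
  a_8 = -1·86 + 2·-42 = -170
  a_9 = -1·-170 + 2·86 = 342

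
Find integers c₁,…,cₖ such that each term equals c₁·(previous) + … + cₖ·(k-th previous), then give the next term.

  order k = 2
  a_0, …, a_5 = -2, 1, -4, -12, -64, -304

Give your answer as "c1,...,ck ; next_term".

4,4 ; -1472

  a_2 = 4·1 + 4·-2 = -4
  a_3 = 4·-4 + 4·1 = -12
  a_4 = 4·-12 + 4·-4 = -64
  a_5 = 4·-64 + 4·-12 = -304
  a_6 = 4·-304 + 4·-64 = -1472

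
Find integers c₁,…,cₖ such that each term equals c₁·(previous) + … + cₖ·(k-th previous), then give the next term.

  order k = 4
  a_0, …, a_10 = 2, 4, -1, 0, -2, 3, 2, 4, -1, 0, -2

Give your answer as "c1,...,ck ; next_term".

1,0,-1,1 ; 3

  a_4 = 1·0 + 0·-1 + -1·4 + 1·2 = -2
  a_5 = 1·-2 + 0·0 + -1·-1 + 1·4 = 3
  a_6 = 1·3 + 0·-2 + -1·0 + 1·-1 = 2
  a_7 = 1·2 + 0·3 + -1·-2 + 1·0 = 4
  a_8 = 1·4 + 0·2 + -1·3 + 1·-2 = -1
  a_9 = 1·-1 + 0·4 + -1·2 + 1·3 = 0
  a_10 = 1·0 + 0·-1 + -1·4 + 1·2 = -2
  a_11 = 1·-2 + 0·0 + -1·-1 + 1·4 = 3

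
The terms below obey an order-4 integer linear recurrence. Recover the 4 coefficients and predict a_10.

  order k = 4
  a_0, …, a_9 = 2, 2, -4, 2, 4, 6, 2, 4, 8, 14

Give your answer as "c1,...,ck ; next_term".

1,0,0,1 ; 16

  a_4 = 1·2 + 0·-4 + 0·2 + 1·2 = 4
  a_5 = 1·4 + 0·2 + 0·-4 + 1·2 = 6
  a_6 = 1·6 + 0·4 + 0·2 + 1·-4 = 2
  a_7 = 1·2 + 0·6 + 0·4 + 1·2 = 4
  a_8 = 1·4 + 0·2 + 0·6 + 1·4 = 8
  a_9 = 1·8 + 0·4 + 0·2 + 1·6 = 14
  a_10 = 1·14 + 0·8 + 0·4 + 1·2 = 16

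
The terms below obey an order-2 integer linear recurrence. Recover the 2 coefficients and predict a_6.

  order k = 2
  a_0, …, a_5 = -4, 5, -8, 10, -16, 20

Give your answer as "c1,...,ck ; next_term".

0,2 ; -32

  a_2 = 0·5 + 2·-4 = -8
  a_3 = 0·-8 + 2·5 = 10
  a_4 = 0·10 + 2·-8 = -16
  a_5 = 0·-16 + 2·10 = 20
  a_6 = 0·20 + 2·-16 = -32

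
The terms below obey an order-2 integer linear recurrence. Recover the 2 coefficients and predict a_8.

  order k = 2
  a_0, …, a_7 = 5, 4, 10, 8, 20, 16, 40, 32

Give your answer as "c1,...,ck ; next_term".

  a_2 = 0·4 + 2·5 = 10
  a_3 = 0·10 + 2·4 = 8
  a_4 = 0·8 + 2·10 = 20
  a_5 = 0·20 + 2·8 = 16
  a_6 = 0·16 + 2·20 = 40
  a_7 = 0·40 + 2·16 = 32
  a_8 = 0·32 + 2·40 = 80

0,2 ; 80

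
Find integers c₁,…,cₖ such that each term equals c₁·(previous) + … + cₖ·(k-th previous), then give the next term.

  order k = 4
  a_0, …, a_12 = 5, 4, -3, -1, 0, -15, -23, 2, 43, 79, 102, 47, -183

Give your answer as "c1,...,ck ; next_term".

2,-3,2,-3 ; -540

  a_4 = 2·-1 + -3·-3 + 2·4 + -3·5 = 0
  a_5 = 2·0 + -3·-1 + 2·-3 + -3·4 = -15
  a_6 = 2·-15 + -3·0 + 2·-1 + -3·-3 = -23
  a_7 = 2·-23 + -3·-15 + 2·0 + -3·-1 = 2
  a_8 = 2·2 + -3·-23 + 2·-15 + -3·0 = 43
  a_9 = 2·43 + -3·2 + 2·-23 + -3·-15 = 79
  a_10 = 2·79 + -3·43 + 2·2 + -3·-23 = 102
  a_11 = 2·102 + -3·79 + 2·43 + -3·2 = 47
  a_12 = 2·47 + -3·102 + 2·79 + -3·43 = -183
  a_13 = 2·-183 + -3·47 + 2·102 + -3·79 = -540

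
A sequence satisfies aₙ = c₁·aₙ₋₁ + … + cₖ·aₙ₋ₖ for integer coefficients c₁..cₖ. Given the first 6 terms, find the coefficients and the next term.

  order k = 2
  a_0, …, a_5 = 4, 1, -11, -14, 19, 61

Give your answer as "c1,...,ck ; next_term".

1,-3 ; 4

  a_2 = 1·1 + -3·4 = -11
  a_3 = 1·-11 + -3·1 = -14
  a_4 = 1·-14 + -3·-11 = 19
  a_5 = 1·19 + -3·-14 = 61
  a_6 = 1·61 + -3·19 = 4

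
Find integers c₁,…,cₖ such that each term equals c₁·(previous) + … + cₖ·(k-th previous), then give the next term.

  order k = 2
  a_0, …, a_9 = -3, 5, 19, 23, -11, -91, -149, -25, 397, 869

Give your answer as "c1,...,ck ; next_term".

2,-3 ; 547

  a_2 = 2·5 + -3·-3 = 19
  a_3 = 2·19 + -3·5 = 23
  a_4 = 2·23 + -3·19 = -11
  a_5 = 2·-11 + -3·23 = -91
  a_6 = 2·-91 + -3·-11 = -149
  a_7 = 2·-149 + -3·-91 = -25
  a_8 = 2·-25 + -3·-149 = 397
  a_9 = 2·397 + -3·-25 = 869
  a_10 = 2·869 + -3·397 = 547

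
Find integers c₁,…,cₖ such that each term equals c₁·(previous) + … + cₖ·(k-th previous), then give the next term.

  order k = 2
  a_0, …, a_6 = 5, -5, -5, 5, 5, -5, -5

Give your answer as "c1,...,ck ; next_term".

0,-1 ; 5

  a_2 = 0·-5 + -1·5 = -5
  a_3 = 0·-5 + -1·-5 = 5
  a_4 = 0·5 + -1·-5 = 5
  a_5 = 0·5 + -1·5 = -5
  a_6 = 0·-5 + -1·5 = -5
  a_7 = 0·-5 + -1·-5 = 5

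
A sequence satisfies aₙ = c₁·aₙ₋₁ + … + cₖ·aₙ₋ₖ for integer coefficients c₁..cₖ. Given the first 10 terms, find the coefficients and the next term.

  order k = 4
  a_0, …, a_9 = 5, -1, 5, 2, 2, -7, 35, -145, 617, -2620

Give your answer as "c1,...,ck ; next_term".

-4,1,0,1 ; 11132

  a_4 = -4·2 + 1·5 + 0·-1 + 1·5 = 2
  a_5 = -4·2 + 1·2 + 0·5 + 1·-1 = -7
  a_6 = -4·-7 + 1·2 + 0·2 + 1·5 = 35
  a_7 = -4·35 + 1·-7 + 0·2 + 1·2 = -145
  a_8 = -4·-145 + 1·35 + 0·-7 + 1·2 = 617
  a_9 = -4·617 + 1·-145 + 0·35 + 1·-7 = -2620
  a_10 = -4·-2620 + 1·617 + 0·-145 + 1·35 = 11132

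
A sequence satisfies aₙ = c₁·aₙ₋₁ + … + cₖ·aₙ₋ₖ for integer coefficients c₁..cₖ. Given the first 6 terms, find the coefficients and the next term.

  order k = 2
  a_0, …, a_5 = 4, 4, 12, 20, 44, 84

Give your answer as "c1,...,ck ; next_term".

1,2 ; 172

  a_2 = 1·4 + 2·4 = 12
  a_3 = 1·12 + 2·4 = 20
  a_4 = 1·20 + 2·12 = 44
  a_5 = 1·44 + 2·20 = 84
  a_6 = 1·84 + 2·44 = 172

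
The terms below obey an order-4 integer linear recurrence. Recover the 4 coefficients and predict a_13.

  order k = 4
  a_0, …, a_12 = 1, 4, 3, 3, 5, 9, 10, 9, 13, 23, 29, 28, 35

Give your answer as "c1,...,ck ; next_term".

1,-1,1,1 ; 59

  a_4 = 1·3 + -1·3 + 1·4 + 1·1 = 5
  a_5 = 1·5 + -1·3 + 1·3 + 1·4 = 9
  a_6 = 1·9 + -1·5 + 1·3 + 1·3 = 10
  a_7 = 1·10 + -1·9 + 1·5 + 1·3 = 9
  a_8 = 1·9 + -1·10 + 1·9 + 1·5 = 13
  a_9 = 1·13 + -1·9 + 1·10 + 1·9 = 23
  a_10 = 1·23 + -1·13 + 1·9 + 1·10 = 29
  a_11 = 1·29 + -1·23 + 1·13 + 1·9 = 28
  a_12 = 1·28 + -1·29 + 1·23 + 1·13 = 35
  a_13 = 1·35 + -1·28 + 1·29 + 1·23 = 59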